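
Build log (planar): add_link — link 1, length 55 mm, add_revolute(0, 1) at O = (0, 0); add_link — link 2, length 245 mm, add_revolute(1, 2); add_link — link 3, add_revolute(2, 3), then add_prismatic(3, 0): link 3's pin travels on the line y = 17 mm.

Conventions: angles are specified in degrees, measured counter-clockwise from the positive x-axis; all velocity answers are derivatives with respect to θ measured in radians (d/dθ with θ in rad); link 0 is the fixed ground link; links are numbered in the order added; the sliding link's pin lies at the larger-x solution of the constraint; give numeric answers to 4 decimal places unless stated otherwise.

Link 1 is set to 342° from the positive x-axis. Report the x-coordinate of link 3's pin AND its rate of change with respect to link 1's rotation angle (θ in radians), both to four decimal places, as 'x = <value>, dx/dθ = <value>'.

geometry: r = 55 mm, L = 245 mm, e = 17 mm
crank pin P = (r cos θ, r sin θ) = (52.308108, -16.995935)
h = r sin θ − e = -16.995935 − 17 = -33.995935
x = r cos θ + √(L² − h²) = 52.308108 + 242.629917 = 294.938025
dx/dθ = −r sin θ − h·r cos θ/√(L² − h²) (θ in radians; h = -33.995935) = 24.325052

x = 294.9380, dx/dθ = 24.3251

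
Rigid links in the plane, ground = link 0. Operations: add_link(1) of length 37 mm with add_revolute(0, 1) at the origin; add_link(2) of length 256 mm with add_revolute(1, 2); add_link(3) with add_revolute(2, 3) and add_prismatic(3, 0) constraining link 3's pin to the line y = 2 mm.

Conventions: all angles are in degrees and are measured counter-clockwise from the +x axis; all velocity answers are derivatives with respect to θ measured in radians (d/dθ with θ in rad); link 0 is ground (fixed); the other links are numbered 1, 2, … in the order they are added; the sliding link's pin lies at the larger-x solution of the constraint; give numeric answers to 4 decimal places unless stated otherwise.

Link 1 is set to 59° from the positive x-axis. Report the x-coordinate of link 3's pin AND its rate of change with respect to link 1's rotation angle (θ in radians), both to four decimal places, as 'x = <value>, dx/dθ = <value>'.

geometry: r = 37 mm, L = 256 mm, e = 2 mm
crank pin P = (r cos θ, r sin θ) = (19.056409, 31.715190)
h = r sin θ − e = 31.715190 − 2 = 29.715190
x = r cos θ + √(L² − h²) = 19.056409 + 254.269557 = 273.325965
dx/dθ = −r sin θ − h·r cos θ/√(L² − h²) (θ in radians; h = 29.715190) = -33.942216

x = 273.3260, dx/dθ = -33.9422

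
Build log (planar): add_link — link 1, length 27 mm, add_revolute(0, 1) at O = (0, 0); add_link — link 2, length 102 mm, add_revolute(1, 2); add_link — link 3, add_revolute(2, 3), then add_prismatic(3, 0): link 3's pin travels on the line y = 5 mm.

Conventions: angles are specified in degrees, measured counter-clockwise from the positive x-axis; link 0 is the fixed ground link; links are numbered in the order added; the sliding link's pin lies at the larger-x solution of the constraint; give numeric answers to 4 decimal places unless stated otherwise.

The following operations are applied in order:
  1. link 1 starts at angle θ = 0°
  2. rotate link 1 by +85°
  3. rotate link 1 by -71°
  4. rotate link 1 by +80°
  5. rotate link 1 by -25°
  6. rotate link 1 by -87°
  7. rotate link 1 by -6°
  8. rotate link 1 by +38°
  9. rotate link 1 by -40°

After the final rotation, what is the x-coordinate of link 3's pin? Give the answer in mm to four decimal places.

geometry: r = 27 mm, L = 102 mm, e = 5 mm; θ starts at 0°
rotate link 1 by +85°: θ ← 0° +85° = 85°
rotate link 1 by -71°: θ ← 85° -71° = 14°
rotate link 1 by +80°: θ ← 14° +80° = 94°
rotate link 1 by -25°: θ ← 94° -25° = 69°
rotate link 1 by -87°: θ ← 69° -87° = -18°
rotate link 1 by -6°: θ ← -18° -6° = -24°
rotate link 1 by +38°: θ ← -24° +38° = 14°
rotate link 1 by -40°: θ ← 14° -40° = -26°
crank pin P = (r cos θ, r sin θ) = (24.267439, -11.836021)
h = r sin θ − e = -11.836021 − 5 = -16.836021
x = r cos θ + √(L² − h²) = 24.267439 + 100.600936 = 124.868376

124.8684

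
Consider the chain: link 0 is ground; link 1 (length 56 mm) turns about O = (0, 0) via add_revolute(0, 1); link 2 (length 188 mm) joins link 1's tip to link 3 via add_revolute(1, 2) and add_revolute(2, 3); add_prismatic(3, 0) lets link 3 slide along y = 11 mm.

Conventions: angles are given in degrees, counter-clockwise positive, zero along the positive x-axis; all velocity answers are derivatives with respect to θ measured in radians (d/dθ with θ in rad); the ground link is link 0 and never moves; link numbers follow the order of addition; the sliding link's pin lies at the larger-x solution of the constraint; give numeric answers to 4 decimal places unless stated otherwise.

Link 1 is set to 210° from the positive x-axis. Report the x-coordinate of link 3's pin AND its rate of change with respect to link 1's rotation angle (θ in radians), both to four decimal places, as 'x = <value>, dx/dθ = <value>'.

geometry: r = 56 mm, L = 188 mm, e = 11 mm
crank pin P = (r cos θ, r sin θ) = (-48.497423, -28.000000)
h = r sin θ − e = -28.000000 − 11 = -39.000000
x = r cos θ + √(L² − h²) = -48.497423 + 183.910304 = 135.412882
dx/dθ = −r sin θ − h·r cos θ/√(L² − h²) (θ in radians; h = -39.000000) = 17.715642

x = 135.4129, dx/dθ = 17.7156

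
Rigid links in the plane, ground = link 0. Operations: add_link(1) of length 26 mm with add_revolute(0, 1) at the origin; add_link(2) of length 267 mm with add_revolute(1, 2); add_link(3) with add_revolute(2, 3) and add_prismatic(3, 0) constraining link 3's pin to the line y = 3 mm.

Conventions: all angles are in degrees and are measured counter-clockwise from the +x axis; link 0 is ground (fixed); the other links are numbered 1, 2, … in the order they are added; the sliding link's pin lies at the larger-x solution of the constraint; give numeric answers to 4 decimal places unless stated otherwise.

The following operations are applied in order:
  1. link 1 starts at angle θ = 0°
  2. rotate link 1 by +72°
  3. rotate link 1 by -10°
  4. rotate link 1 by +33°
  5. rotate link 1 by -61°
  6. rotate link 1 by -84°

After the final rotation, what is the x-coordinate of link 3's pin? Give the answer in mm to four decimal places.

geometry: r = 26 mm, L = 267 mm, e = 3 mm; θ starts at 0°
rotate link 1 by +72°: θ ← 0° +72° = 72°
rotate link 1 by -10°: θ ← 72° -10° = 62°
rotate link 1 by +33°: θ ← 62° +33° = 95°
rotate link 1 by -61°: θ ← 95° -61° = 34°
rotate link 1 by -84°: θ ← 34° -84° = -50°
crank pin P = (r cos θ, r sin θ) = (16.712478, -19.917156)
h = r sin θ − e = -19.917156 − 3 = -22.917156
x = r cos θ + √(L² − h²) = 16.712478 + 266.014669 = 282.727147

282.7271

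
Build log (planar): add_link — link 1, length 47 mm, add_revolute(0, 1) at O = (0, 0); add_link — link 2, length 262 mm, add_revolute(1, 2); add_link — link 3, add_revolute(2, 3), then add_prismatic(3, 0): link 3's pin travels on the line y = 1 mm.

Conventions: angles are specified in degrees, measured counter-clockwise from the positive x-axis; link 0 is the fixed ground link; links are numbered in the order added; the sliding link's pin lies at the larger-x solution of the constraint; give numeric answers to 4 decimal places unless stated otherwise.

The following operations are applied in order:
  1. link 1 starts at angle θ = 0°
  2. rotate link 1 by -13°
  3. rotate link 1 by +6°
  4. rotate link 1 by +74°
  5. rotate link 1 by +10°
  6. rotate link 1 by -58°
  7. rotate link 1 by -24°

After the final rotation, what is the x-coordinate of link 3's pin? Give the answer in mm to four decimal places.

geometry: r = 47 mm, L = 262 mm, e = 1 mm; θ starts at 0°
rotate link 1 by -13°: θ ← 0° -13° = -13°
rotate link 1 by +6°: θ ← -13° +6° = -7°
rotate link 1 by +74°: θ ← -7° +74° = 67°
rotate link 1 by +10°: θ ← 67° +10° = 77°
rotate link 1 by -58°: θ ← 77° -58° = 19°
rotate link 1 by -24°: θ ← 19° -24° = -5°
crank pin P = (r cos θ, r sin θ) = (46.821151, -4.096320)
h = r sin θ − e = -4.096320 − 1 = -5.096320
x = r cos θ + √(L² − h²) = 46.821151 + 261.950430 = 308.771580

308.7716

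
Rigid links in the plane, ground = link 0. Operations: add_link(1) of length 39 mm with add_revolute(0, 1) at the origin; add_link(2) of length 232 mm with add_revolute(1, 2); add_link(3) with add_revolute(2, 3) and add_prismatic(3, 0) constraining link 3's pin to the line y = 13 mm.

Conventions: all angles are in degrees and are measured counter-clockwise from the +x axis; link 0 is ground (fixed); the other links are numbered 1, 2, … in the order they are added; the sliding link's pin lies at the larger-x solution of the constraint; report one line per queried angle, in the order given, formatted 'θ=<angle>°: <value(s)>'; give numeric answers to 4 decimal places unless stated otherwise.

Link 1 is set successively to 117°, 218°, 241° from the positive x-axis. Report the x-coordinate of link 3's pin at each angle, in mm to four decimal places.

geometry: r = 39 mm, L = 232 mm, e = 13 mm
θ=117°: crank pin P = (r cos θ, r sin θ) = (-17.705629, 34.749254)
θ=117°: h = r sin θ − e = 34.749254 − 13 = 21.749254
θ=117°: x = r cos θ + √(L² − h²) = -17.705629 + 230.978289 = 213.272659
θ=218°: crank pin P = (r cos θ, r sin θ) = (-30.732419, -24.010798)
θ=218°: h = r sin θ − e = -24.010798 − 13 = -37.010798
θ=218°: x = r cos θ + √(L² − h²) = -30.732419 + 229.028821 = 198.296402
θ=241°: crank pin P = (r cos θ, r sin θ) = (-18.907575, -34.110169)
θ=241°: h = r sin θ − e = -34.110169 − 13 = -47.110169
θ=241°: x = r cos θ + √(L² − h²) = -18.907575 + 227.166529 = 208.258954

θ=117°: 213.2727
θ=218°: 198.2964
θ=241°: 208.2590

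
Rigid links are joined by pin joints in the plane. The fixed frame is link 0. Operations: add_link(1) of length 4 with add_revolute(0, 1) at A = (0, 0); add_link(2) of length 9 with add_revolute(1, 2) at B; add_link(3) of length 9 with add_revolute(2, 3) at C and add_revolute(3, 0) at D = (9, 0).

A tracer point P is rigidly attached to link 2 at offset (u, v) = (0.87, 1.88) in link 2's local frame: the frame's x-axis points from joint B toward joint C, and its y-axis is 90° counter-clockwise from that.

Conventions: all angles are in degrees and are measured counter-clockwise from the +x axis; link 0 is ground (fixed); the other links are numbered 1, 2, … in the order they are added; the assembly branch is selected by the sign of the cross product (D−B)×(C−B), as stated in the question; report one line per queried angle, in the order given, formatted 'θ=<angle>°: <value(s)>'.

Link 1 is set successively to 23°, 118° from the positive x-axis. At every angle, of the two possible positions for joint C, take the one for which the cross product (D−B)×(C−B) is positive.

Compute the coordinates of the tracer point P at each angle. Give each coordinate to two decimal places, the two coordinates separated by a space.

A=(0,0), D=(9.00,0)
θ=23°: B = A + 4.00·(cos23°, sin23°) = (3.6820, 1.5629)
θ=23°: |BD| = 5.5429
θ=23°: circle(B,9.00) ∩ circle(D,9.00): a=2.7714, h=8.5627
θ=23°:   candidates: C₊=(8.7554,8.9967) cross=47.462; C₋=(3.9266,-7.4338) cross=-47.462
θ=23°:   branch + wants cross > 0 → take C=(8.7554,8.9967) (cross=47.462)
θ=23°: ex = (C−B)/|BC| = (0.5637,0.8260); ey = (-0.8260,0.5637)
θ=23°: P = B + 0.87·ex + 1.88·ey = (2.6196,3.3413)
θ=118°: B = A + 4.00·(cos118°, sin118°) = (-1.8779, 3.5318)
θ=118°: |BD| = 11.4369
θ=118°: circle(B,9.00) ∩ circle(D,9.00): a=5.7184, h=6.9498
θ=118°:   candidates: C₊=(5.7072,8.3760) cross=79.484; C₋=(1.4149,-4.8442) cross=-79.484
θ=118°:   branch + wants cross > 0 → take C=(5.7072,8.3760) (cross=79.484)
θ=118°: ex = (C−B)/|BC| = (0.8428,0.5382); ey = (-0.5382,0.8428)
θ=118°: P = B + 0.87·ex + 1.88·ey = (-2.1566,5.5845)

θ=23°: 2.62 3.34
θ=118°: -2.16 5.58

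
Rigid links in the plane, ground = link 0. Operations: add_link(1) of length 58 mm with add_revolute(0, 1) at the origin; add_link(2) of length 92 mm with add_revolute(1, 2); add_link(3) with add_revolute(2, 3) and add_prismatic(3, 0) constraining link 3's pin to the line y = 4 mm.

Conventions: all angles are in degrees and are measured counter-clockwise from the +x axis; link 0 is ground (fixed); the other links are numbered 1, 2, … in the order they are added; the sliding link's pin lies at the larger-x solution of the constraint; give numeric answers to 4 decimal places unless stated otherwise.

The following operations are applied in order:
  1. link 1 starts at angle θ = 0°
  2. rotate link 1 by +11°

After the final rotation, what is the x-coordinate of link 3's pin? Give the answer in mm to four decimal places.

geometry: r = 58 mm, L = 92 mm, e = 4 mm; θ starts at 0°
rotate link 1 by +11°: θ ← 0° +11° = 11°
crank pin P = (r cos θ, r sin θ) = (56.934377, 11.066922)
h = r sin θ − e = 11.066922 − 4 = 7.066922
x = r cos θ + √(L² − h²) = 56.934377 + 91.728178 = 148.662555

148.6626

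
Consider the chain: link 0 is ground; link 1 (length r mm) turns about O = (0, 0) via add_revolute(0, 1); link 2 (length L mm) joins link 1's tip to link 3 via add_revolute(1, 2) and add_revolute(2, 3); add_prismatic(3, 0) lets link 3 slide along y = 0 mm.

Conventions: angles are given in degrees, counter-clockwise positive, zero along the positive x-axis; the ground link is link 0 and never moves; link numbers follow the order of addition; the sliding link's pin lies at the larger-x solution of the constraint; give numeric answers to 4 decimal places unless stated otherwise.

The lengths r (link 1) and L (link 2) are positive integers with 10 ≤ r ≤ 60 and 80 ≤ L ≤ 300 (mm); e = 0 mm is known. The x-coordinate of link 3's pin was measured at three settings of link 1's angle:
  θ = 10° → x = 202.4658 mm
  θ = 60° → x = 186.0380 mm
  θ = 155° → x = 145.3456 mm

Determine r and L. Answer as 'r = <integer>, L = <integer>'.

constraint per measurement: (x − r cos θ)² + (r sin θ − e)² = L²
subtracting the θ₁ and θ₂ equations cancels the r² and L² terms:
r = (x₁² − x₂²) / (2[(x₁cos θ₁ + e sin θ₁) − (x₂cos θ₂ + e sin θ₂)]) = 30.0000 → r = 30
L² = (x₁ − r cos θ₁)² + (r sin θ₁ − e)² = 29929.0068 → L = 173.0000 → L = 173
check at θ₃=155°: x = 145.3456 (printed 145.3456) ✓

r = 30, L = 173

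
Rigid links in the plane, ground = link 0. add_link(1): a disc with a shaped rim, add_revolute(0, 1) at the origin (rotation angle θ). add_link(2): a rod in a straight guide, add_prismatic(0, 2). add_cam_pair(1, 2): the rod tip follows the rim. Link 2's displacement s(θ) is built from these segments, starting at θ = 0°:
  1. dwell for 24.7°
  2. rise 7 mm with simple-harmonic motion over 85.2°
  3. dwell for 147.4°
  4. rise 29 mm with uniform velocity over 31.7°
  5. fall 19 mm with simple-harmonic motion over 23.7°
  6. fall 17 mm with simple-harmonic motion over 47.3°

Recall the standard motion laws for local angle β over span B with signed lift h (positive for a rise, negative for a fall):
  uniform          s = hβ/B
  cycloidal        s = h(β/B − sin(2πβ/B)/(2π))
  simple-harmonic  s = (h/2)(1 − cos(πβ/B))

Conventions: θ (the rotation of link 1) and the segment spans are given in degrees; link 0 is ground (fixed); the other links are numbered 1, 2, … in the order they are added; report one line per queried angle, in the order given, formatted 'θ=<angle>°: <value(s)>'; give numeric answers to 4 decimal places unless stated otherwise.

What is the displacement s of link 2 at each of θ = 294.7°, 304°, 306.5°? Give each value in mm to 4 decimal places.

segment 1 (0° to 24.7°, dwell): s unchanged at 0.0000
segment 2 (24.7° to 109.9°, simple-harmonic, h = 7) is passed completely: s = 0.0000 + (7) = 7.0000
segment 3 (109.9° to 257.3°, dwell): s unchanged at 7.0000
segment 4 (257.3° to 289°, uniform, h = 29) is passed completely: s = 7.0000 + (29) = 36.0000
θ = 294.7° falls in segment 5 (289° to 312.7°, simple-harmonic, h = -19): β = 294.7 − 289 = 5.7°, B = 23.7°; Δs = -19/2·(1 − cos(π·0.2405)) = -2.5852; s = 36.0000 − 2.5852 = 33.4148
θ = 304° falls in segment 5 (289° to 312.7°, simple-harmonic, h = -19): β = 304 − 289 = 15°, B = 23.7°; Δs = -19/2·(1 − cos(π·0.6329)) = -13.3525; s = 36.0000 − 13.3525 = 22.6475
θ = 306.5° falls in segment 5 (289° to 312.7°, simple-harmonic, h = -19): β = 306.5 − 289 = 17.5°, B = 23.7°; Δs = -19/2·(1 − cos(π·0.7384)) = -15.9682; s = 36.0000 − 15.9682 = 20.0318

θ=294.7°: 33.4148
θ=304°: 22.6475
θ=306.5°: 20.0318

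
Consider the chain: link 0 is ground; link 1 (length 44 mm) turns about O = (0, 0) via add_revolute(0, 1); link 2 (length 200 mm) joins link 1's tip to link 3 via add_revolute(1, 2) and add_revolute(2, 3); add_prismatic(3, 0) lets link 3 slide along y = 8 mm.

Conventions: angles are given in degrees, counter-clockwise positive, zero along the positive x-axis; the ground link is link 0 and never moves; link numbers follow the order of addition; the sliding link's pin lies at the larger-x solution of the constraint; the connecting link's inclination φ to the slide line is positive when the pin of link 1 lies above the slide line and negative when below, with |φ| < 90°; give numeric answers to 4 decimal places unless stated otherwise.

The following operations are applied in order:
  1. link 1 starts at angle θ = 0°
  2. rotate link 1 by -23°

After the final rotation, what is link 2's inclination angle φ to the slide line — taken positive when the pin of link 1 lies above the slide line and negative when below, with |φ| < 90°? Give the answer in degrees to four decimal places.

geometry: r = 44 mm, L = 200 mm, e = 8 mm; θ starts at 0°
rotate link 1 by -23°: θ ← 0° -23° = -23°
h = r sin θ − e = -17.192170 − 8 = -25.192170
sin φ = h / L = -25.192170 / 200 = -0.12596085
φ = arcsin(-0.12596085) = -7.236247°

-7.2362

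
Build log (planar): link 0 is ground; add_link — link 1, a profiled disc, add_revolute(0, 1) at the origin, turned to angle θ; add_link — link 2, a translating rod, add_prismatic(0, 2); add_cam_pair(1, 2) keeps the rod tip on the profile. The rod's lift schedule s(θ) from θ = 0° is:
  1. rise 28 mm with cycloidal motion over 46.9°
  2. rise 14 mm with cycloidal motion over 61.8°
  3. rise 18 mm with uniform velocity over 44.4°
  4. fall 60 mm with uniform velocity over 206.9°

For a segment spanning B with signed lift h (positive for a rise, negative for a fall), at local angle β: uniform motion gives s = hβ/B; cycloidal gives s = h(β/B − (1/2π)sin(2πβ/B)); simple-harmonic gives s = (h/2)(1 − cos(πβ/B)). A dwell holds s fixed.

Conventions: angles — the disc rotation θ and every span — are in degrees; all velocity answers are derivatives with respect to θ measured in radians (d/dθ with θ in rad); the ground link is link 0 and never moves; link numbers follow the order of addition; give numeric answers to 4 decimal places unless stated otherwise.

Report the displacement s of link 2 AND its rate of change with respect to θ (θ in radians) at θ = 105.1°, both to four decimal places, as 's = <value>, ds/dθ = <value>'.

seg 1 [0°–46.9°] cycloidal, h=28: full span → s += 28 → s = 28.0000
seg 2 [46.9°–108.7°] cycloidal, h=14: θ=105.1° here. β=58.2, B=61.8. 14·(0.9417 − sin(2π·0.9417)/(2π)) = 13.9819 → s = 41.9819
velocity in seg [46.9°–108.7°] (cycloidal), θ in radians: β = 58.2° = 1.0158 rad, B = 61.8° = 1.0786 rad; ds/dθ = (h/B)(1 − cos(2πβ/B)) = (14/1.0786)(1 − cos(2π·0.9417)) = 0.859738 mm/rad

s = 41.9819, ds/dθ = 0.8597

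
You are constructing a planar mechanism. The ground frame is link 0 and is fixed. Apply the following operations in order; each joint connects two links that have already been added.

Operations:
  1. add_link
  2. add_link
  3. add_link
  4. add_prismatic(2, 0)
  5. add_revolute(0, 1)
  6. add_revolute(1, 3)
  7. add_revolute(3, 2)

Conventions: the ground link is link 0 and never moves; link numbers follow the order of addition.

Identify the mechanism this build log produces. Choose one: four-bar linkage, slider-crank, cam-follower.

links: 4 (incl. ground); joints: 3 revolute, 1 prismatic, 0 higher (cam) pair, forming one closed loop
4 links, 3 revolutes + 1 prismatic in one loop → slider-crank

slider-crank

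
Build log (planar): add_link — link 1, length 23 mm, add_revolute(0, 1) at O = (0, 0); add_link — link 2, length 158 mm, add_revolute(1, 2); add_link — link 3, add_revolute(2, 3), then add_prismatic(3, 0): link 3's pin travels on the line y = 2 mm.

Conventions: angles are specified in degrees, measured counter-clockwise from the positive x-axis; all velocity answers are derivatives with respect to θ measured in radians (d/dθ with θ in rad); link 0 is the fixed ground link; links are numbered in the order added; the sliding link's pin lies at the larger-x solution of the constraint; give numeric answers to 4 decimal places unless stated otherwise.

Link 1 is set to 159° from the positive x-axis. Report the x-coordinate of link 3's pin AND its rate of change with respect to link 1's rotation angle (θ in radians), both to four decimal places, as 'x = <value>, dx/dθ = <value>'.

geometry: r = 23 mm, L = 158 mm, e = 2 mm
crank pin P = (r cos θ, r sin θ) = (-21.472350, 8.242463)
h = r sin θ − e = 8.242463 − 2 = 6.242463
x = r cos θ + √(L² − h²) = -21.472350 + 157.876634 = 136.404284
dx/dθ = −r sin θ − h·r cos θ/√(L² − h²) (θ in radians; h = 6.242463) = -7.393443

x = 136.4043, dx/dθ = -7.3934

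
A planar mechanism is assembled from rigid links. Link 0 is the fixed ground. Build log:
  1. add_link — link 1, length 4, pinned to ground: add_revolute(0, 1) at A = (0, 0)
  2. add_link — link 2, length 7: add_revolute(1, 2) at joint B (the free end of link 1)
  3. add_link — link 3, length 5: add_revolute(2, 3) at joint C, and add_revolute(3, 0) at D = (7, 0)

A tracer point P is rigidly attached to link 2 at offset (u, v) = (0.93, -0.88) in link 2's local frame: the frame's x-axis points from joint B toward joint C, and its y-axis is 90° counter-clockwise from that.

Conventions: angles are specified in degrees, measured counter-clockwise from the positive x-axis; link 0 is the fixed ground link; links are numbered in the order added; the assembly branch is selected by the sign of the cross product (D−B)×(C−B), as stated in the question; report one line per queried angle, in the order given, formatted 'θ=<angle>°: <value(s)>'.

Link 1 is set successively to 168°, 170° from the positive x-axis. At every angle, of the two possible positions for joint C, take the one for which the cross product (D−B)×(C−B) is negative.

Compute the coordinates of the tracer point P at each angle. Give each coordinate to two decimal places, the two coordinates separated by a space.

A=(0,0), D=(7.00,0)
θ=168°: B = A + 4.00·(cos168°, sin168°) = (-3.9126, 0.8316)
θ=168°: |BD| = 10.9442
θ=168°: circle(B,7.00) ∩ circle(D,5.00): a=6.5686, h=2.4194
θ=168°:   candidates: C₊=(2.8209,2.7449) cross=26.479; C₋=(2.4532,-2.0799) cross=-26.479
θ=168°:   branch - wants cross < 0 → take C=(2.4532,-2.0799) (cross=-26.479)
θ=168°: ex = (C−B)/|BC| = (0.9094,-0.4159); ey = (0.4159,0.9094)
θ=168°: P = B + 0.93·ex + -0.88·ey = (-3.4329,-0.3554)
θ=170°: B = A + 4.00·(cos170°, sin170°) = (-3.9392, 0.6946)
θ=170°: |BD| = 10.9613
θ=170°: circle(B,7.00) ∩ circle(D,5.00): a=6.5754, h=2.4009
θ=170°:   candidates: C₊=(2.7751,2.6740) cross=26.317; C₋=(2.4708,-2.1181) cross=-26.317
θ=170°:   branch - wants cross < 0 → take C=(2.4708,-2.1181) (cross=-26.317)
θ=170°: ex = (C−B)/|BC| = (0.9157,-0.4018); ey = (0.4018,0.9157)
θ=170°: P = B + 0.93·ex + -0.88·ey = (-3.4412,-0.4849)

θ=168°: -3.43 -0.36
θ=170°: -3.44 -0.48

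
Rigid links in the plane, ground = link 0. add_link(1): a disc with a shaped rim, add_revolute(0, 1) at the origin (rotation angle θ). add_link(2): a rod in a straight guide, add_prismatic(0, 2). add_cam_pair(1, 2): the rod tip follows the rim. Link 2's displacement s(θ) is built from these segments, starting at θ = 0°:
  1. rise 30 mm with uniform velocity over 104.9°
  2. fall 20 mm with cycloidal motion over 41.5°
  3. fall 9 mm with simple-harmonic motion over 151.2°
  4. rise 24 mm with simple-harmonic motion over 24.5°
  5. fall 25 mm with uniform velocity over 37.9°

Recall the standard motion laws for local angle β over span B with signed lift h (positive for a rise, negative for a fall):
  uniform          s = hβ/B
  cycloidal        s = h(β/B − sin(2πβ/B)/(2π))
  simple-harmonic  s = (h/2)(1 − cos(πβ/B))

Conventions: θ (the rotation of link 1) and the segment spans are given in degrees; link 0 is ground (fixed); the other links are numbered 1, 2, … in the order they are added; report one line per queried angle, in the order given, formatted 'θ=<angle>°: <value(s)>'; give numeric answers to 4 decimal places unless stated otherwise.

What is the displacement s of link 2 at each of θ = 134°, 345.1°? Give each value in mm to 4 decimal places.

segment 1 (0° to 104.9°, uniform, h = 30) is passed completely: s = 0.0000 + (30) = 30.0000
θ = 134° falls in segment 2 (104.9° to 146.4°, cycloidal, h = -20): β = 134 − 104.9 = 29.1°, B = 41.5°; Δs = -20·(0.7012 − sin(2π·0.7012)/(2π)) = -17.0588; s = 30.0000 − 17.0588 = 12.9412
segment 2 (104.9° to 146.4°, cycloidal, h = -20) is passed completely: s = 30.0000 + (-20) = 10.0000
segment 3 (146.4° to 297.6°, simple-harmonic, h = -9) is passed completely: s = 10.0000 + (-9) = 1.0000
segment 4 (297.6° to 322.1°, simple-harmonic, h = 24) is passed completely: s = 1.0000 + (24) = 25.0000
θ = 345.1° falls in segment 5 (322.1° to 360°, uniform, h = -25): β = 345.1 − 322.1 = 23°, B = 37.9°; Δs = -25·23/37.9 = -15.1715; s = 25.0000 − 15.1715 = 9.8285

θ=134°: 12.9412
θ=345.1°: 9.8285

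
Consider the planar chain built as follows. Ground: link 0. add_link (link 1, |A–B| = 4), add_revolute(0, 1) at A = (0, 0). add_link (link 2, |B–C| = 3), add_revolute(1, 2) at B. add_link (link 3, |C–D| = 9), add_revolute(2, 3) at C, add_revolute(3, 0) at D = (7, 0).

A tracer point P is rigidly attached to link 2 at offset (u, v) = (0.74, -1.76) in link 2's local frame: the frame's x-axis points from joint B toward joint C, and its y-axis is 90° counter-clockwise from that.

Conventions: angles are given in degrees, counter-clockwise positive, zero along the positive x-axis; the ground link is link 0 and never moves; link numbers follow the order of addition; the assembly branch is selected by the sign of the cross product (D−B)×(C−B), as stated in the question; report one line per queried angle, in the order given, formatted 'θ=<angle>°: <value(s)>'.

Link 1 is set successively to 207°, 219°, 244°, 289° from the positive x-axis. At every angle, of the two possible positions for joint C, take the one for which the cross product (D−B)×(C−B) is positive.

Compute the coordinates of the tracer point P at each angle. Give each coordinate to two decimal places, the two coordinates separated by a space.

A=(0,0), D=(7.00,0)
θ=207°: B = A + 4.00·(cos207°, sin207°) = (-3.5640, -1.8160)
θ=207°: |BD| = 10.7190
θ=207°: circle(B,3.00) ∩ circle(D,9.00): a=2.0010, h=2.2352
θ=207°:   candidates: C₊=(-1.9707,0.7259) cross=23.959; C₋=(-1.2133,-3.6799) cross=-23.959
θ=207°:   branch + wants cross > 0 → take C=(-1.9707,0.7259) (cross=23.959)
θ=207°: ex = (C−B)/|BC| = (0.5311,0.8473); ey = (-0.8473,0.5311)
θ=207°: P = B + 0.74·ex + -1.76·ey = (-1.6798,-2.1237)
θ=219°: B = A + 4.00·(cos219°, sin219°) = (-3.1086, -2.5173)
θ=219°: |BD| = 10.4173
θ=219°: circle(B,3.00) ∩ circle(D,9.00): a=1.7529, h=2.4346
θ=219°:   candidates: C₊=(-1.9960,0.2688) cross=25.362; C₋=(-0.8194,-4.4562) cross=-25.362
θ=219°:   branch + wants cross > 0 → take C=(-1.9960,0.2688) (cross=25.362)
θ=219°: ex = (C−B)/|BC| = (0.3709,0.9287); ey = (-0.9287,0.3709)
θ=219°: P = B + 0.74·ex + -1.76·ey = (-1.1997,-2.4828)
θ=244°: B = A + 4.00·(cos244°, sin244°) = (-1.7535, -3.5952)
θ=244°: |BD| = 9.4630
θ=244°: circle(B,3.00) ∩ circle(D,9.00): a=0.9272, h=2.8531
θ=244°:   candidates: C₊=(-1.9797,-0.6037) cross=26.999; C₋=(0.1882,-5.8821) cross=-26.999
θ=244°:   branch + wants cross > 0 → take C=(-1.9797,-0.6037) (cross=26.999)
θ=244°: ex = (C−B)/|BC| = (-0.0754,0.9972); ey = (-0.9972,-0.0754)
θ=244°: P = B + 0.74·ex + -1.76·ey = (-0.0543,-2.7246)
θ=289°: B = A + 4.00·(cos289°, sin289°) = (1.3023, -3.7821)
θ=289°: |BD| = 6.8387
θ=289°: circle(B,3.00) ∩ circle(D,9.00): a=-1.8448, h=2.3658
θ=289°:   candidates: C₊=(-1.5431,-2.8313) cross=16.179; C₋=(1.0736,-6.7733) cross=-16.179
θ=289°:   branch + wants cross > 0 → take C=(-1.5431,-2.8313) (cross=16.179)
θ=289°: ex = (C−B)/|BC| = (-0.9484,0.3169); ey = (-0.3169,-0.9484)
θ=289°: P = B + 0.74·ex + -1.76·ey = (1.1582,-1.8783)

θ=207°: -1.68 -2.12
θ=219°: -1.20 -2.48
θ=244°: -0.05 -2.72
θ=289°: 1.16 -1.88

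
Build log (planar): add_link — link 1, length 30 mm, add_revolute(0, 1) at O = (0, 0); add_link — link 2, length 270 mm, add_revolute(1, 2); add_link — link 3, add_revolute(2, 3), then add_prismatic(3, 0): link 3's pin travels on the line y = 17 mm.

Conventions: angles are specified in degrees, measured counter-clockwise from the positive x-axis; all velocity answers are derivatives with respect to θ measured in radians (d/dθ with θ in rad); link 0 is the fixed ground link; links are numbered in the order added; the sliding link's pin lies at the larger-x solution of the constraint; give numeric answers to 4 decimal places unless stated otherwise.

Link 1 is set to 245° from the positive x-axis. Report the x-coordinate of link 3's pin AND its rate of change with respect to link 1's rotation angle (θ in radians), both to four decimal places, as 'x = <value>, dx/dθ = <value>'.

geometry: r = 30 mm, L = 270 mm, e = 17 mm
crank pin P = (r cos θ, r sin θ) = (-12.678548, -27.189234)
h = r sin θ − e = -27.189234 − 17 = -44.189234
x = r cos θ + √(L² − h²) = -12.678548 + 266.359366 = 253.680818
dx/dθ = −r sin θ − h·r cos θ/√(L² − h²) (θ in radians; h = -44.189234) = 25.085852

x = 253.6808, dx/dθ = 25.0859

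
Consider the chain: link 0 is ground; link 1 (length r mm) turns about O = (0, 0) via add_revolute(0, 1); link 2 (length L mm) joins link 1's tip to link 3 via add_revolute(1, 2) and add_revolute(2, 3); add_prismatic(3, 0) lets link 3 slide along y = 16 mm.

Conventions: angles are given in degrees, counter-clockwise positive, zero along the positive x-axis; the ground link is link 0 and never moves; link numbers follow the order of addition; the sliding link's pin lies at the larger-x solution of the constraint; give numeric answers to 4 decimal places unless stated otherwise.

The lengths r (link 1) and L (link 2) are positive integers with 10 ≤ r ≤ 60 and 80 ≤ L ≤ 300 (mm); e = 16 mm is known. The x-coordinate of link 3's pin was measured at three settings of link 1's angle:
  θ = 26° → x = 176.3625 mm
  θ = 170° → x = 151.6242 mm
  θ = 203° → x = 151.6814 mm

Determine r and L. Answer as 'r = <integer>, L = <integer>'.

constraint per measurement: (x − r cos θ)² + (r sin θ − e)² = L²
subtracting the θ₁ and θ₂ equations cancels the r² and L² terms:
r = (x₁² − x₂²) / (2[(x₁cos θ₁ + e sin θ₁) − (x₂cos θ₂ + e sin θ₂)]) = 13.0000 → r = 13
L² = (x₁ − r cos θ₁)² + (r sin θ₁ − e)² = 27225.0163 → L = 165.0000 → L = 165
check at θ₃=203°: x = 151.6814 (printed 151.6814) ✓

r = 13, L = 165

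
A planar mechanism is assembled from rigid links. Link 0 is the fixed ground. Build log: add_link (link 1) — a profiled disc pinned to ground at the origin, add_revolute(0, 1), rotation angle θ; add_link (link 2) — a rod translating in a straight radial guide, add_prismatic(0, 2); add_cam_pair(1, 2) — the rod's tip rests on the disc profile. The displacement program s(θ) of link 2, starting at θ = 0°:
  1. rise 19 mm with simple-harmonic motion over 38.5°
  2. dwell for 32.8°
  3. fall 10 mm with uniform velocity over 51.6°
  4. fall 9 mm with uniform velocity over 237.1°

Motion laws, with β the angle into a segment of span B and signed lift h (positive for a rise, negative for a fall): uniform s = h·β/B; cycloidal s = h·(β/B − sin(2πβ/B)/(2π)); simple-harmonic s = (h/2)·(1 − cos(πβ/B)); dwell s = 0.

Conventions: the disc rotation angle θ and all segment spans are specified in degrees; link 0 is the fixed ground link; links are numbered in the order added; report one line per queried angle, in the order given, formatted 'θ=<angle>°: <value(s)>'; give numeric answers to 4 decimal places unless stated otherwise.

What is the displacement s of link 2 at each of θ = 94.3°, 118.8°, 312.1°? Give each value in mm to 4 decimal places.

seg 1 [0°–38.5°] simple-harmonic, h=19: full span → s += 19 → s = 19.0000
seg 2 [38.5°–71.3°] dwell: s stays 19.0000
seg 3 [71.3°–122.9°] uniform, h=-10: θ=94.3° here. β=23, B=51.6. -10·23/51.6 = -4.4574 → s = 14.5426
seg 3 [71.3°–122.9°] uniform, h=-10: θ=118.8° here. β=47.5, B=51.6. -10·47.5/51.6 = -9.2054 → s = 9.7946
seg 3 [71.3°–122.9°] uniform, h=-10: full span → s += -10 → s = 9.0000
seg 4 [122.9°–360°] uniform, h=-9: θ=312.1° here. β=189.2, B=237.1. -9·189.2/237.1 = -7.1818 → s = 1.8182

θ=94.3°: 14.5426
θ=118.8°: 9.7946
θ=312.1°: 1.8182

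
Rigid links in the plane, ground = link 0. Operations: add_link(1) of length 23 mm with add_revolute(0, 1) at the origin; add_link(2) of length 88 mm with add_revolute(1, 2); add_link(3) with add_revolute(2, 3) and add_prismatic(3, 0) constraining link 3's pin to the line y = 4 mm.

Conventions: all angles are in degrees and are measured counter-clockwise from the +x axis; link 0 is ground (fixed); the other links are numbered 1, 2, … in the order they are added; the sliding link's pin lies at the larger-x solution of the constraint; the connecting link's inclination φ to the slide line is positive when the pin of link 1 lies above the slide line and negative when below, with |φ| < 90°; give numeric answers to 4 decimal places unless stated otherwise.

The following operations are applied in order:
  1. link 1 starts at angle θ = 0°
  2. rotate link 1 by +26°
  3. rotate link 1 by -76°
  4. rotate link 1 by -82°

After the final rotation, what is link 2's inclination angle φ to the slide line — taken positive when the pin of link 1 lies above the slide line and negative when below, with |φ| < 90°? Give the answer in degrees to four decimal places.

geometry: r = 23 mm, L = 88 mm, e = 4 mm; θ starts at 0°
rotate link 1 by +26°: θ ← 0° +26° = 26°
rotate link 1 by -76°: θ ← 26° -76° = -50°
rotate link 1 by -82°: θ ← -50° -82° = -132°
h = r sin θ − e = -17.092331 − 4 = -21.092331
sin φ = h / L = -21.092331 / 88 = -0.23968558
φ = arcsin(-0.23968558) = -13.867984°

-13.8680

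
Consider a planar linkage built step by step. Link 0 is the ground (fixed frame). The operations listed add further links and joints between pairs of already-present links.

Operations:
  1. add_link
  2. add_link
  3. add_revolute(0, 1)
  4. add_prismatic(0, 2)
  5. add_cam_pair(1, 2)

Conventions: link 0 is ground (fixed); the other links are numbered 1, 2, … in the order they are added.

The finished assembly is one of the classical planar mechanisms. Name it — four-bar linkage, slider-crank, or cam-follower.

links: 3 (incl. ground); joints: 1 revolute, 1 prismatic, 1 higher (cam) pair, forming one closed loop
3 links, revolute + prismatic + higher pair in one loop → cam-follower

cam-follower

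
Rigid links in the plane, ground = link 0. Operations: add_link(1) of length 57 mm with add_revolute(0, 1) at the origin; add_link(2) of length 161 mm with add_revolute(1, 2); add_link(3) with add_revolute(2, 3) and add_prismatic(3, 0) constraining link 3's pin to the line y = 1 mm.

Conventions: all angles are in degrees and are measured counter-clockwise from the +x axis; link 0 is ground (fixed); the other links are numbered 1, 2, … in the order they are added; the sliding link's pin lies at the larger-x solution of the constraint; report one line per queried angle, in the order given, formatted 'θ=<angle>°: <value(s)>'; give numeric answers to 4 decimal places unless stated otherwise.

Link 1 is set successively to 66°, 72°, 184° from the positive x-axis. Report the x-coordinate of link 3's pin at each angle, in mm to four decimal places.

geometry: r = 57 mm, L = 161 mm, e = 1 mm
θ=66°: crank pin P = (r cos θ, r sin θ) = (23.183989, 52.072091)
θ=66°: h = r sin θ − e = 52.072091 − 1 = 51.072091
θ=66°: x = r cos θ + √(L² − h²) = 23.183989 + 152.684778 = 175.868767
θ=72°: crank pin P = (r cos θ, r sin θ) = (17.613969, 54.210221)
θ=72°: h = r sin θ − e = 54.210221 − 1 = 53.210221
θ=72°: x = r cos θ + √(L² − h²) = 17.613969 + 151.952862 = 169.566831
θ=184°: crank pin P = (r cos θ, r sin θ) = (-56.861151, -3.976119)
θ=184°: h = r sin θ − e = -3.976119 − 1 = -4.976119
θ=184°: x = r cos θ + √(L² − h²) = -56.861151 + 160.923082 = 104.061931

θ=66°: 175.8688
θ=72°: 169.5668
θ=184°: 104.0619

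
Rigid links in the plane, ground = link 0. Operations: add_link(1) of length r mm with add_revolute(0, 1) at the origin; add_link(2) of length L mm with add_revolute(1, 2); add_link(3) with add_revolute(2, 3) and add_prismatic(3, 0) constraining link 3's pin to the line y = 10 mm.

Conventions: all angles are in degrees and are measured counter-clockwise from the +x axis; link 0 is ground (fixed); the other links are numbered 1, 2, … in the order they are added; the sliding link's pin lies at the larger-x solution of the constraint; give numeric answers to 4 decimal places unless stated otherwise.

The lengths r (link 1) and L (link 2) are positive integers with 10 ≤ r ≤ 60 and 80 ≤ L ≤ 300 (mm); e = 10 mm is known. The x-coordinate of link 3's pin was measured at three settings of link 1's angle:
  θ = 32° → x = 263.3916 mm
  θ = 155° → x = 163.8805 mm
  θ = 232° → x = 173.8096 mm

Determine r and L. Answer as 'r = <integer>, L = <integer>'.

constraint per measurement: (x − r cos θ)² + (r sin θ − e)² = L²
subtracting the θ₁ and θ₂ equations cancels the r² and L² terms:
r = (x₁² − x₂²) / (2[(x₁cos θ₁ + e sin θ₁) − (x₂cos θ₂ + e sin θ₂)]) = 57.0000 → r = 57
L² = (x₁ − r cos θ₁)² + (r sin θ₁ − e)² = 46655.9901 → L = 216.0000 → L = 216
check at θ₃=232°: x = 173.8096 (printed 173.8096) ✓

r = 57, L = 216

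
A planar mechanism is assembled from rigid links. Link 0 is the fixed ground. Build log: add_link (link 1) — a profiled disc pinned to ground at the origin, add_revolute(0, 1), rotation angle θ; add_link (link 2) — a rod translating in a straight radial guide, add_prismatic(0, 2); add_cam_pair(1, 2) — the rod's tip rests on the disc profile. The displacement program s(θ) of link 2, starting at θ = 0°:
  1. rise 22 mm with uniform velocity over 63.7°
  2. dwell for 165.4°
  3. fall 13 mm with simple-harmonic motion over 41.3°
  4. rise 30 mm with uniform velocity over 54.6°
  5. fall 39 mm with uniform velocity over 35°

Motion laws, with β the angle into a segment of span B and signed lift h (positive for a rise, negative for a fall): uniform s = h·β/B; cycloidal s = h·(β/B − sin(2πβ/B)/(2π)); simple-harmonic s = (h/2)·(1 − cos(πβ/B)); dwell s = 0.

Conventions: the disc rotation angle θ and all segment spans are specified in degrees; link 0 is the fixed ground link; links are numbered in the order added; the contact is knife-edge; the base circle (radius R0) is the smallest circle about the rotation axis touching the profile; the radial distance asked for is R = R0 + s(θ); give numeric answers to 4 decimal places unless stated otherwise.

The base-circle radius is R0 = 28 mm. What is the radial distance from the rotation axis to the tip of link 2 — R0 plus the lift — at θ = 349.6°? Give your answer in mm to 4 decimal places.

seg 1 [0°–63.7°] uniform, h=22: full span → s += 22 → s = 22.0000
seg 2 [63.7°–229.1°] dwell: s stays 22.0000
seg 3 [229.1°–270.4°] simple-harmonic, h=-13: full span → s += -13 → s = 9.0000
seg 4 [270.4°–325°] uniform, h=30: full span → s += 30 → s = 39.0000
seg 5 [325°–360°] uniform, h=-39: θ=349.6° here. β=24.6, B=35. -39·24.6/35 = -27.4114 → s = 11.5886
R = R0 + s = 28 + 11.5886 = 39.5886

39.5886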